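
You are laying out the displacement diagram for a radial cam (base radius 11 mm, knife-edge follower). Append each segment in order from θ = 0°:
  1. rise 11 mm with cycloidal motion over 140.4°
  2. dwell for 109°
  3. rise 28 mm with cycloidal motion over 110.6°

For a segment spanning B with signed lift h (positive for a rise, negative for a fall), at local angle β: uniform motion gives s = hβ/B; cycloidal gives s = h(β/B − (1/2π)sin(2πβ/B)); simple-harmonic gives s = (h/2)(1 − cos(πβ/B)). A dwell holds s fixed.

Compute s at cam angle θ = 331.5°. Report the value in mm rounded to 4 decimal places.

seg 1 [0°–140.4°] cycloidal, h=11: full span → s += 11 → s = 11.0000
seg 2 [140.4°–249.4°] dwell: s stays 11.0000
seg 3 [249.4°–360°] cycloidal, h=28: θ=331.5° here. β=82.1, B=110.6. 28·(0.7423 − sin(2π·0.7423)/(2π)) = 25.2360 → s = 36.2360

36.2360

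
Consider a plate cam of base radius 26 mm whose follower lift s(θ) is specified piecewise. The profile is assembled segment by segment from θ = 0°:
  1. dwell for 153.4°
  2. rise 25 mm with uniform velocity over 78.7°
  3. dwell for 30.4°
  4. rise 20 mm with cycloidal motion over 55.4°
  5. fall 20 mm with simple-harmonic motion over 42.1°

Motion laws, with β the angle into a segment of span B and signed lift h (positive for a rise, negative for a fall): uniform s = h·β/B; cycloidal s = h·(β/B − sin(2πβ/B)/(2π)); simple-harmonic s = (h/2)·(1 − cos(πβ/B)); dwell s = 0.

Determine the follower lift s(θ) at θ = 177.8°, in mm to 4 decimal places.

seg 1 [0°–153.4°] dwell: s stays 0.0000
seg 2 [153.4°–232.1°] uniform, h=25: θ=177.8° here. β=24.4, B=78.7. 25·24.4/78.7 = 7.7510 → s = 7.7510

7.7510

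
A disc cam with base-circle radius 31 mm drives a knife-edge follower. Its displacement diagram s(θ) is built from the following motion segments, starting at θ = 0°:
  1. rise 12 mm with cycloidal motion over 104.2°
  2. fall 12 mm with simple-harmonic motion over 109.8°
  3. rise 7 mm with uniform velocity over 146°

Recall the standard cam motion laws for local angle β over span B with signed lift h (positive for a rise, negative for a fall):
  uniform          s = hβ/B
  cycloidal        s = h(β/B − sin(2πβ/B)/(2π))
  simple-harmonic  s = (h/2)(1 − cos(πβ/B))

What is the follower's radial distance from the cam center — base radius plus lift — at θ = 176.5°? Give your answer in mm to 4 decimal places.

seg 1 [0°–104.2°] cycloidal, h=12: full span → s += 12 → s = 12.0000
seg 2 [104.2°–214°] simple-harmonic, h=-12: θ=176.5° here. β=72.3, B=109.8. -12/2·(1 − cos(π·0.6585)) = -8.8652 → s = 3.1348
radial distance = base radius + s = 31 + 3.1348 = 34.1348

34.1348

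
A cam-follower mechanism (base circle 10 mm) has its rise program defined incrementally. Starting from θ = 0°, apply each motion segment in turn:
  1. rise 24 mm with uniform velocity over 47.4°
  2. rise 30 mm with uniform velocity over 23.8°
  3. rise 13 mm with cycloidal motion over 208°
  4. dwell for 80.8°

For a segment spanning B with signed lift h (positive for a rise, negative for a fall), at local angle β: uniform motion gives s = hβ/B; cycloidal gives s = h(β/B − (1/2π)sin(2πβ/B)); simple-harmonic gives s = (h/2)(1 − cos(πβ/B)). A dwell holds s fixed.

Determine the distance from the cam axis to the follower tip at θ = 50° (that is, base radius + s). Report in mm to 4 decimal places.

seg 1 [0°–47.4°] uniform, h=24: full span → s += 24 → s = 24.0000
seg 2 [47.4°–71.2°] uniform, h=30: θ=50° here. β=2.6, B=23.8. 30·2.6/23.8 = 3.2773 → s = 27.2773
radial distance = base radius + s = 10 + 27.2773 = 37.2773

37.2773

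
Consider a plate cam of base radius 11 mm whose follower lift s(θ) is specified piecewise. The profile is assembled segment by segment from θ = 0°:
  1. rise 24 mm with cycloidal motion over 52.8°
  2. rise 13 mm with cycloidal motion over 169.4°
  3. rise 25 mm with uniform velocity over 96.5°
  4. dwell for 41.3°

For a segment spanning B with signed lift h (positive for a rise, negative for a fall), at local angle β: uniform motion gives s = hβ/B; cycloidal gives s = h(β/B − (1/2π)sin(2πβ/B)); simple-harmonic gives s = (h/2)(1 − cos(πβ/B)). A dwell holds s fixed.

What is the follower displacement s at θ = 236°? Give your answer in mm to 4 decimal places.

seg 1 [0°–52.8°] cycloidal, h=24: full span → s += 24 → s = 24.0000
seg 2 [52.8°–222.2°] cycloidal, h=13: full span → s += 13 → s = 37.0000
seg 3 [222.2°–318.7°] uniform, h=25: θ=236° here. β=13.8, B=96.5. 25·13.8/96.5 = 3.5751 → s = 40.5751

40.5751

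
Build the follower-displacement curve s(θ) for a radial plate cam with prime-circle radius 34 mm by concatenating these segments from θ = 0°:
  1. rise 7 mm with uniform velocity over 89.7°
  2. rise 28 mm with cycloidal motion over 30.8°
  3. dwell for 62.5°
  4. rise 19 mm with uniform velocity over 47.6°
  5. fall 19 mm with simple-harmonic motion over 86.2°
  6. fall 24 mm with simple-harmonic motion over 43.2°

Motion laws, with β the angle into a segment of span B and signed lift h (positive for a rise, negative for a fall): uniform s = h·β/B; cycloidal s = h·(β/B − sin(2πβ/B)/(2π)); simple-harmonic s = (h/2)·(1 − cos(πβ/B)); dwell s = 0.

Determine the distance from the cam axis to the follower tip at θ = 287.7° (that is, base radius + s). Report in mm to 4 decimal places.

seg 1 [0°–89.7°] uniform, h=7: full span → s += 7 → s = 7.0000
seg 2 [89.7°–120.5°] cycloidal, h=28: full span → s += 28 → s = 35.0000
seg 3 [120.5°–183°] dwell: s stays 35.0000
seg 4 [183°–230.6°] uniform, h=19: full span → s += 19 → s = 54.0000
seg 5 [230.6°–316.8°] simple-harmonic, h=-19: θ=287.7° here. β=57.1, B=86.2. -19/2·(1 − cos(π·0.6624)) = -14.1396 → s = 39.8604
radial distance = base radius + s = 34 + 39.8604 = 73.8604

73.8604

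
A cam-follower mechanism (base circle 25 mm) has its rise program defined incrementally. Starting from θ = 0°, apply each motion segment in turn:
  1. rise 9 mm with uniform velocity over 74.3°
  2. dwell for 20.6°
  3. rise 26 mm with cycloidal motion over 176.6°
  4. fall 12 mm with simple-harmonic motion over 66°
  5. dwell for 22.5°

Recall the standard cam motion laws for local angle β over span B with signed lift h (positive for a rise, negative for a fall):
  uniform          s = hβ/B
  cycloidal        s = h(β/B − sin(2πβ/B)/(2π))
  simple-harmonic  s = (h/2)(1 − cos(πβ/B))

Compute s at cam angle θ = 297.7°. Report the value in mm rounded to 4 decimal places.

seg 1 [0°–74.3°] uniform, h=9: full span → s += 9 → s = 9.0000
seg 2 [74.3°–94.9°] dwell: s stays 9.0000
seg 3 [94.9°–271.5°] cycloidal, h=26: full span → s += 26 → s = 35.0000
seg 4 [271.5°–337.5°] simple-harmonic, h=-12: θ=297.7° here. β=26.2, B=66. -12/2·(1 − cos(π·0.3970)) = -4.0917 → s = 30.9083

30.9083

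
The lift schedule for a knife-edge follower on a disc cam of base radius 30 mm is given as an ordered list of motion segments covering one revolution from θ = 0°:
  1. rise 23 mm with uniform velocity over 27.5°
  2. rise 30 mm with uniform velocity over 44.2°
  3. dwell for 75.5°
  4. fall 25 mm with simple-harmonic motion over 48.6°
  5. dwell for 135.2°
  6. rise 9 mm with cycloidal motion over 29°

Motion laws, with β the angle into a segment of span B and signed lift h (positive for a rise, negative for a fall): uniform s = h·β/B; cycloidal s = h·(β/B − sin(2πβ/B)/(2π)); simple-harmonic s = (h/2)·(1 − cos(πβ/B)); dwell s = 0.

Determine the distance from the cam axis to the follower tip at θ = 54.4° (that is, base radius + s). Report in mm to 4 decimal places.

seg 1 [0°–27.5°] uniform, h=23: full span → s += 23 → s = 23.0000
seg 2 [27.5°–71.7°] uniform, h=30: θ=54.4° here. β=26.9, B=44.2. 30·26.9/44.2 = 18.2579 → s = 41.2579
radial distance = base radius + s = 30 + 41.2579 = 71.2579

71.2579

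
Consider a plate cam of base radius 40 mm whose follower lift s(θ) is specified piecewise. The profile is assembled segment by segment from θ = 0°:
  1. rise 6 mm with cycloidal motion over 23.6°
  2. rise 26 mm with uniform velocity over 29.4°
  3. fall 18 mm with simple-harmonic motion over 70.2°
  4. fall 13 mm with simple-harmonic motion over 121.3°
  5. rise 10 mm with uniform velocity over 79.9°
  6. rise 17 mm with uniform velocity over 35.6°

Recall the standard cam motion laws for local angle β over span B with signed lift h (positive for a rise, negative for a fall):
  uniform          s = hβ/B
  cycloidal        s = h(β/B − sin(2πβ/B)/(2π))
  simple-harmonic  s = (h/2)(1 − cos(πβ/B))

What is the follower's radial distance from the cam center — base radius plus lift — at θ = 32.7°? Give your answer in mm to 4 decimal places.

seg 1 [0°–23.6°] cycloidal, h=6: full span → s += 6 → s = 6.0000
seg 2 [23.6°–53°] uniform, h=26: θ=32.7° here. β=9.1, B=29.4. 26·9.1/29.4 = 8.0476 → s = 14.0476
radial distance = base radius + s = 40 + 14.0476 = 54.0476

54.0476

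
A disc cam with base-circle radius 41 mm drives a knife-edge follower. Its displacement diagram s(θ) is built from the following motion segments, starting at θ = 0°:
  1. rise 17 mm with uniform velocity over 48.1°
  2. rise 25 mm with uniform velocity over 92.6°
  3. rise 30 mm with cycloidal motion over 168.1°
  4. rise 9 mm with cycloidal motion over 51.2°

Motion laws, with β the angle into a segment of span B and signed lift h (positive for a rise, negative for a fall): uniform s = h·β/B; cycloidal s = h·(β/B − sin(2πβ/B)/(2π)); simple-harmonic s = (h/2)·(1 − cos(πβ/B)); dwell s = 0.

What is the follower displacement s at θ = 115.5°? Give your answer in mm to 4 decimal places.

seg 1 [0°–48.1°] uniform, h=17: full span → s += 17 → s = 17.0000
seg 2 [48.1°–140.7°] uniform, h=25: θ=115.5° here. β=67.4, B=92.6. 25·67.4/92.6 = 18.1965 → s = 35.1965

35.1965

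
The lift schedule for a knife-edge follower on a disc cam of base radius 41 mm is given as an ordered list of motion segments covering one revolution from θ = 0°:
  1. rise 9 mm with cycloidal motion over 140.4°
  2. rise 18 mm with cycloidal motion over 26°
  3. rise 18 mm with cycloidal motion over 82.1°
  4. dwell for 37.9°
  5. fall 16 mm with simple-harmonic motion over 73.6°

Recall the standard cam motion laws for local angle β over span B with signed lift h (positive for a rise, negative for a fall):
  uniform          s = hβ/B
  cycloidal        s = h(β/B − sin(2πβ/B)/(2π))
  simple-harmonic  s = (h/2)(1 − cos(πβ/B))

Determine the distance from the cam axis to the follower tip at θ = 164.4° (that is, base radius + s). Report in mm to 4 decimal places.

seg 1 [0°–140.4°] cycloidal, h=9: full span → s += 9 → s = 9.0000
seg 2 [140.4°–166.4°] cycloidal, h=18: θ=164.4° here. β=24, B=26. 18·(0.9231 − sin(2π·0.9231)/(2π)) = 17.9467 → s = 26.9467
radial distance = base radius + s = 41 + 26.9467 = 67.9467

67.9467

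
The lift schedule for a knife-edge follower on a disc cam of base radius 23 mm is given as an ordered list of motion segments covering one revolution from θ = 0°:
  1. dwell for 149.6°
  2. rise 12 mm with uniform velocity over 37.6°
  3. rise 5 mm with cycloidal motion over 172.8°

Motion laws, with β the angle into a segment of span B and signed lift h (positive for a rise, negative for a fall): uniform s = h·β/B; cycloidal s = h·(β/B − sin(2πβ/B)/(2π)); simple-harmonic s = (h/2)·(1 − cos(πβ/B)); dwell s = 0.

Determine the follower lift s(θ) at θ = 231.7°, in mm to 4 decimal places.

seg 1 [0°–149.6°] dwell: s stays 0.0000
seg 2 [149.6°–187.2°] uniform, h=12: full span → s += 12 → s = 12.0000
seg 3 [187.2°–360°] cycloidal, h=5: θ=231.7° here. β=44.5, B=172.8. 5·(0.2575 − sin(2π·0.2575)/(2π)) = 0.4927 → s = 12.4927

12.4927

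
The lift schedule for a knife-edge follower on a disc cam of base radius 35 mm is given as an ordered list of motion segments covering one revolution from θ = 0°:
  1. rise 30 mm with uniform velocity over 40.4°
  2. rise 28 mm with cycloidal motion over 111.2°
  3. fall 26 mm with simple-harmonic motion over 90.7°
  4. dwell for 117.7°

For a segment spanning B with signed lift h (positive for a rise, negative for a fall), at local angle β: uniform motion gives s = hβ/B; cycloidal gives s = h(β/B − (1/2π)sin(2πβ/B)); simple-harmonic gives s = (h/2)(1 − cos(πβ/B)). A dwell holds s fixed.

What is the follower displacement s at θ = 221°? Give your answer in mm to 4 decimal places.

seg 1 [0°–40.4°] uniform, h=30: full span → s += 30 → s = 30.0000
seg 2 [40.4°–151.6°] cycloidal, h=28: full span → s += 28 → s = 58.0000
seg 3 [151.6°–242.3°] simple-harmonic, h=-26: θ=221° here. β=69.4, B=90.7. -26/2·(1 − cos(π·0.7652)) = -22.6196 → s = 35.3804

35.3804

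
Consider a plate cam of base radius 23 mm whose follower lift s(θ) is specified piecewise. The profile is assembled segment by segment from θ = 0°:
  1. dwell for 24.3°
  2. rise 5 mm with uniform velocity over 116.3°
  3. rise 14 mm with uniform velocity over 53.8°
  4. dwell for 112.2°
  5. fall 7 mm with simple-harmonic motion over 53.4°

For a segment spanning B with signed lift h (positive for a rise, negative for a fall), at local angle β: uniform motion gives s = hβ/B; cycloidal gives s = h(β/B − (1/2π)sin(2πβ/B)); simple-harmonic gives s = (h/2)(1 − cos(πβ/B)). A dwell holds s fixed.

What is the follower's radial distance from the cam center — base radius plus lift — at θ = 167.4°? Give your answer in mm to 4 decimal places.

seg 1 [0°–24.3°] dwell: s stays 0.0000
seg 2 [24.3°–140.6°] uniform, h=5: full span → s += 5 → s = 5.0000
seg 3 [140.6°–194.4°] uniform, h=14: θ=167.4° here. β=26.8, B=53.8. 14·26.8/53.8 = 6.9740 → s = 11.9740
radial distance = base radius + s = 23 + 11.9740 = 34.9740

34.9740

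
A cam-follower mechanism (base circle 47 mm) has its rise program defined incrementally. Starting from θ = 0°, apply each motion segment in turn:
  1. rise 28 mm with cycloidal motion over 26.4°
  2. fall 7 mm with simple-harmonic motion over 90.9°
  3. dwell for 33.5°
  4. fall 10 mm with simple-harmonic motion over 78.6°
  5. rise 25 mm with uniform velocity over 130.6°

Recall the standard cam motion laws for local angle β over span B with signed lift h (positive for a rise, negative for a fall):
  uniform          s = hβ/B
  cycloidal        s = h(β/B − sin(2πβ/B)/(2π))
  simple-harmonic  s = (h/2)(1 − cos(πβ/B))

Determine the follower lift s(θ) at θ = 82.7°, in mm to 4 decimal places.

seg 1 [0°–26.4°] cycloidal, h=28: full span → s += 28 → s = 28.0000
seg 2 [26.4°–117.3°] simple-harmonic, h=-7: θ=82.7° here. β=56.3, B=90.9. -7/2·(1 − cos(π·0.6194)) = -4.7819 → s = 23.2181

23.2181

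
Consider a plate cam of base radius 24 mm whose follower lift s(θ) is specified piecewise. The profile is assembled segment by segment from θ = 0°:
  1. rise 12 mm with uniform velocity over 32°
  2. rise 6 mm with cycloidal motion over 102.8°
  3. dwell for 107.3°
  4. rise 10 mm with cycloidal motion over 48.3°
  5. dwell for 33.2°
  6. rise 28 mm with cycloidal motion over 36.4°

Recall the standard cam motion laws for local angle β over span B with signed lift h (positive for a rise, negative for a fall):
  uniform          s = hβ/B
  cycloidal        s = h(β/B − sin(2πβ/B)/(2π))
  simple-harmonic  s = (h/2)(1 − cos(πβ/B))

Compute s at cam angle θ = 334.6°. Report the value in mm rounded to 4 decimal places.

seg 1 [0°–32°] uniform, h=12: full span → s += 12 → s = 12.0000
seg 2 [32°–134.8°] cycloidal, h=6: full span → s += 6 → s = 18.0000
seg 3 [134.8°–242.1°] dwell: s stays 18.0000
seg 4 [242.1°–290.4°] cycloidal, h=10: full span → s += 10 → s = 28.0000
seg 5 [290.4°–323.6°] dwell: s stays 28.0000
seg 6 [323.6°–360°] cycloidal, h=28: θ=334.6° here. β=11, B=36.4. 28·(0.3022 − sin(2π·0.3022)/(2π)) = 4.2427 → s = 32.2427

32.2427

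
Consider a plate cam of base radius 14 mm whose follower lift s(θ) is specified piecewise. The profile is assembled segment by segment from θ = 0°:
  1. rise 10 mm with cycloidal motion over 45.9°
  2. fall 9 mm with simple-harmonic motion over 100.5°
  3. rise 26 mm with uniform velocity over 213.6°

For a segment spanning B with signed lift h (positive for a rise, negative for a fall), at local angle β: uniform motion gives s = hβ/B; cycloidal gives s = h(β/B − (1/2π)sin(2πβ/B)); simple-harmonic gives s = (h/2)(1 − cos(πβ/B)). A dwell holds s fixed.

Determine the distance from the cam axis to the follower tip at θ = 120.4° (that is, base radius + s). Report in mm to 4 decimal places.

seg 1 [0°–45.9°] cycloidal, h=10: full span → s += 10 → s = 10.0000
seg 2 [45.9°–146.4°] simple-harmonic, h=-9: θ=120.4° here. β=74.5, B=100.5. -9/2·(1 − cos(π·0.7413)) = -7.5938 → s = 2.4062
radial distance = base radius + s = 14 + 2.4062 = 16.4062

16.4062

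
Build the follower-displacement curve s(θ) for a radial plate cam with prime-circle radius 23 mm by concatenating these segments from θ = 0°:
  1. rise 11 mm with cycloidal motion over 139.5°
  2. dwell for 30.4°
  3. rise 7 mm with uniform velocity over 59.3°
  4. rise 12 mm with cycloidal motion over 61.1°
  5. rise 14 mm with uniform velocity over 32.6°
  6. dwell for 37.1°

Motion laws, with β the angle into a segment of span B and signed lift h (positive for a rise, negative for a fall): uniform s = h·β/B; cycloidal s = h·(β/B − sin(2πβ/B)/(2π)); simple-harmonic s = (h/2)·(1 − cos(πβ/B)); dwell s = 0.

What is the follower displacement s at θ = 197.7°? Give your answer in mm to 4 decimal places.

seg 1 [0°–139.5°] cycloidal, h=11: full span → s += 11 → s = 11.0000
seg 2 [139.5°–169.9°] dwell: s stays 11.0000
seg 3 [169.9°–229.2°] uniform, h=7: θ=197.7° here. β=27.8, B=59.3. 7·27.8/59.3 = 3.2816 → s = 14.2816

14.2816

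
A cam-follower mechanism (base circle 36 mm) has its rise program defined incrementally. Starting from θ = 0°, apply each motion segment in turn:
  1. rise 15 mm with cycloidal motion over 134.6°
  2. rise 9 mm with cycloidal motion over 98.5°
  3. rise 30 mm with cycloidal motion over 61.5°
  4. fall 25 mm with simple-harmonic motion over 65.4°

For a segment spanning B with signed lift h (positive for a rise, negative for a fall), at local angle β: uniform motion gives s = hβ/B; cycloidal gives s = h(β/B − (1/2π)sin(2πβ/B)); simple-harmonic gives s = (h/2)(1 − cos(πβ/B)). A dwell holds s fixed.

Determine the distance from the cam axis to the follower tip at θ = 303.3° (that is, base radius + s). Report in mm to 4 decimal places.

seg 1 [0°–134.6°] cycloidal, h=15: full span → s += 15 → s = 15.0000
seg 2 [134.6°–233.1°] cycloidal, h=9: full span → s += 9 → s = 24.0000
seg 3 [233.1°–294.6°] cycloidal, h=30: full span → s += 30 → s = 54.0000
seg 4 [294.6°–360°] simple-harmonic, h=-25: θ=303.3° here. β=8.7, B=65.4. -25/2·(1 − cos(π·0.1330)) = -1.0758 → s = 52.9242
radial distance = base radius + s = 36 + 52.9242 = 88.9242

88.9242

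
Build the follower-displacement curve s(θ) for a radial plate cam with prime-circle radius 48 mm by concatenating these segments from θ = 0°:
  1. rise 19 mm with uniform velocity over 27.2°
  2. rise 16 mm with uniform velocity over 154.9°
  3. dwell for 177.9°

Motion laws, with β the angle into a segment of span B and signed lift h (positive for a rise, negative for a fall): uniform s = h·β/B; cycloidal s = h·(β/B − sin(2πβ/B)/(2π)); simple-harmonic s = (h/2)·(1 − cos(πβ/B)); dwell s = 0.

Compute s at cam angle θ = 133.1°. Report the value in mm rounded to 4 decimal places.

seg 1 [0°–27.2°] uniform, h=19: full span → s += 19 → s = 19.0000
seg 2 [27.2°–182.1°] uniform, h=16: θ=133.1° here. β=105.9, B=154.9. 16·105.9/154.9 = 10.9387 → s = 29.9387

29.9387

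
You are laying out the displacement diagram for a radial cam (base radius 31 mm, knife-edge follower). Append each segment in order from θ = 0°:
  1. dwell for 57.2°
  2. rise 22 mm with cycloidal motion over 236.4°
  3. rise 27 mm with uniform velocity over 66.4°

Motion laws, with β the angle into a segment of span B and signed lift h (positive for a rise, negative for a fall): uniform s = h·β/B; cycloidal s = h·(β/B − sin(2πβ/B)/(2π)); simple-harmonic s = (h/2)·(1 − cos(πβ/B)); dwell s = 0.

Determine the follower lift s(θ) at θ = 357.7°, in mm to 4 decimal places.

seg 1 [0°–57.2°] dwell: s stays 0.0000
seg 2 [57.2°–293.6°] cycloidal, h=22: full span → s += 22 → s = 22.0000
seg 3 [293.6°–360°] uniform, h=27: θ=357.7° here. β=64.1, B=66.4. 27·64.1/66.4 = 26.0648 → s = 48.0648

48.0648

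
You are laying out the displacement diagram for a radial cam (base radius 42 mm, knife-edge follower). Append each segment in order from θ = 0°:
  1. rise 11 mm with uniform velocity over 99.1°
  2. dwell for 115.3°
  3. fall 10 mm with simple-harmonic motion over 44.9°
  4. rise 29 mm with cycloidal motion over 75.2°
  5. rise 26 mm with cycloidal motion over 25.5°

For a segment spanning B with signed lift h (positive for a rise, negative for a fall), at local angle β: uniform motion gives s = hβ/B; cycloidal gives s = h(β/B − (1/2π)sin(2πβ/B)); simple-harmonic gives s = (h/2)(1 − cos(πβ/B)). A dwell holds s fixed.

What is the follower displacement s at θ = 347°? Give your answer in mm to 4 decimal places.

seg 1 [0°–99.1°] uniform, h=11: full span → s += 11 → s = 11.0000
seg 2 [99.1°–214.4°] dwell: s stays 11.0000
seg 3 [214.4°–259.3°] simple-harmonic, h=-10: full span → s += -10 → s = 1.0000
seg 4 [259.3°–334.5°] cycloidal, h=29: full span → s += 29 → s = 30.0000
seg 5 [334.5°–360°] cycloidal, h=26: θ=347° here. β=12.5, B=25.5. 26·(0.4902 − sin(2π·0.4902)/(2π)) = 12.4904 → s = 42.4904

42.4904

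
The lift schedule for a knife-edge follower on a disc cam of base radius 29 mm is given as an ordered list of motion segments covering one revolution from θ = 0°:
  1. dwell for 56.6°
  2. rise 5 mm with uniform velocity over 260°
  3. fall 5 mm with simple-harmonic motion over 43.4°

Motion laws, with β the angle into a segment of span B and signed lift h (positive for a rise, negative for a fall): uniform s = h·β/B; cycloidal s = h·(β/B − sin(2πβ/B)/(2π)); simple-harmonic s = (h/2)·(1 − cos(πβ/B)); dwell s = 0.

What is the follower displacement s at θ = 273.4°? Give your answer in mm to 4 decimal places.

seg 1 [0°–56.6°] dwell: s stays 0.0000
seg 2 [56.6°–316.6°] uniform, h=5: θ=273.4° here. β=216.8, B=260. 5·216.8/260 = 4.1692 → s = 4.1692

4.1692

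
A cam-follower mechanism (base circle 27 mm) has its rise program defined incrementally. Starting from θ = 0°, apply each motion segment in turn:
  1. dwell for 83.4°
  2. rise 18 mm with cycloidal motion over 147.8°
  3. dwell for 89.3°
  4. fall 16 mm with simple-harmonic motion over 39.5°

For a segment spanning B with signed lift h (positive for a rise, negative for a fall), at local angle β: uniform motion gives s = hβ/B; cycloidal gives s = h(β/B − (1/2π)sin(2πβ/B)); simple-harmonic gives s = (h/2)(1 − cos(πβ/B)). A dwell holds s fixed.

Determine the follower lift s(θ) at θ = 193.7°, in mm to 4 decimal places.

seg 1 [0°–83.4°] dwell: s stays 0.0000
seg 2 [83.4°–231.2°] cycloidal, h=18: θ=193.7° here. β=110.3, B=147.8. 18·(0.7463 − sin(2π·0.7463)/(2π)) = 16.2970 → s = 16.2970

16.2970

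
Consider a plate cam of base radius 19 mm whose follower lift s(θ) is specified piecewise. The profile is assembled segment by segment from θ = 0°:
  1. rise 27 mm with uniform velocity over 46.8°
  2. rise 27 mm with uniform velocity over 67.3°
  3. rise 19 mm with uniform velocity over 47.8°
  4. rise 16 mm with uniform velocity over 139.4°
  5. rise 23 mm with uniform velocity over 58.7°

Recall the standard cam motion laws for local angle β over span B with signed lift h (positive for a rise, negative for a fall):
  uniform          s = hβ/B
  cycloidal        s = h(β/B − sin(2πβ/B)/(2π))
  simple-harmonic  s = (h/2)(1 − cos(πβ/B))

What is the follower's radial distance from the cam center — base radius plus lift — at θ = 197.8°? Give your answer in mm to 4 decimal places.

seg 1 [0°–46.8°] uniform, h=27: full span → s += 27 → s = 27.0000
seg 2 [46.8°–114.1°] uniform, h=27: full span → s += 27 → s = 54.0000
seg 3 [114.1°–161.9°] uniform, h=19: full span → s += 19 → s = 73.0000
seg 4 [161.9°–301.3°] uniform, h=16: θ=197.8° here. β=35.9, B=139.4. 16·35.9/139.4 = 4.1205 → s = 77.1205
radial distance = base radius + s = 19 + 77.1205 = 96.1205

96.1205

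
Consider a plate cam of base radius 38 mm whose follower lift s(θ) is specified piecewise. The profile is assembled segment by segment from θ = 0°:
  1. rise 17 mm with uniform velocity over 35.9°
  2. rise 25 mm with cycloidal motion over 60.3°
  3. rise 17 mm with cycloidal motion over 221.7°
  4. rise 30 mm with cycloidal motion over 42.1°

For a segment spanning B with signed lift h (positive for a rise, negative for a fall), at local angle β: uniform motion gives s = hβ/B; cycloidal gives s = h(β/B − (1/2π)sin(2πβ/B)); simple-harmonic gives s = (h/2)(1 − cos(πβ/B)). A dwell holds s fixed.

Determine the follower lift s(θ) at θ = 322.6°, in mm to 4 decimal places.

seg 1 [0°–35.9°] uniform, h=17: full span → s += 17 → s = 17.0000
seg 2 [35.9°–96.2°] cycloidal, h=25: full span → s += 25 → s = 42.0000
seg 3 [96.2°–317.9°] cycloidal, h=17: full span → s += 17 → s = 59.0000
seg 4 [317.9°–360°] cycloidal, h=30: θ=322.6° here. β=4.7, B=42.1. 30·(0.1116 − sin(2π·0.1116)/(2π)) = 0.2680 → s = 59.2680

59.2680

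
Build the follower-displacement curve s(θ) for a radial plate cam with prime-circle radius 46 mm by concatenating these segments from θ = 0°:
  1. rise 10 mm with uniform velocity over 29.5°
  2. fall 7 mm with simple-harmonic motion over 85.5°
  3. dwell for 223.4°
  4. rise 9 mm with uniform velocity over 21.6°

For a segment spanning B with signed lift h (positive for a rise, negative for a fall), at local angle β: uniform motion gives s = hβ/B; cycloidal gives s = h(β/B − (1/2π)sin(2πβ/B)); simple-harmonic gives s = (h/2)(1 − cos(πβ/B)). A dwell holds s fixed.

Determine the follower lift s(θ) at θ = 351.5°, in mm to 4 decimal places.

seg 1 [0°–29.5°] uniform, h=10: full span → s += 10 → s = 10.0000
seg 2 [29.5°–115°] simple-harmonic, h=-7: full span → s += -7 → s = 3.0000
seg 3 [115°–338.4°] dwell: s stays 3.0000
seg 4 [338.4°–360°] uniform, h=9: θ=351.5° here. β=13.1, B=21.6. 9·13.1/21.6 = 5.4583 → s = 8.4583

8.4583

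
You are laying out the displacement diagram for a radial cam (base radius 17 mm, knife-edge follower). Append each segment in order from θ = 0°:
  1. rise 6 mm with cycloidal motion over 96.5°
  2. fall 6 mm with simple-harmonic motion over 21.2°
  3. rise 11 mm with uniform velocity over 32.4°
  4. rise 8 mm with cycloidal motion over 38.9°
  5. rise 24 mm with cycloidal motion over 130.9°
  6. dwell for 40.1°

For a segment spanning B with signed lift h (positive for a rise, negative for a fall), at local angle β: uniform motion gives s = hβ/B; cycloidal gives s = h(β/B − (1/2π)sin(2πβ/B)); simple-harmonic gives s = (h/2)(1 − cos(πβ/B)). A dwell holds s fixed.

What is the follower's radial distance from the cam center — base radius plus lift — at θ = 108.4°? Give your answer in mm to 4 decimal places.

seg 1 [0°–96.5°] cycloidal, h=6: full span → s += 6 → s = 6.0000
seg 2 [96.5°–117.7°] simple-harmonic, h=-6: θ=108.4° here. β=11.9, B=21.2. -6/2·(1 − cos(π·0.5613)) = -3.5744 → s = 2.4256
radial distance = base radius + s = 17 + 2.4256 = 19.4256

19.4256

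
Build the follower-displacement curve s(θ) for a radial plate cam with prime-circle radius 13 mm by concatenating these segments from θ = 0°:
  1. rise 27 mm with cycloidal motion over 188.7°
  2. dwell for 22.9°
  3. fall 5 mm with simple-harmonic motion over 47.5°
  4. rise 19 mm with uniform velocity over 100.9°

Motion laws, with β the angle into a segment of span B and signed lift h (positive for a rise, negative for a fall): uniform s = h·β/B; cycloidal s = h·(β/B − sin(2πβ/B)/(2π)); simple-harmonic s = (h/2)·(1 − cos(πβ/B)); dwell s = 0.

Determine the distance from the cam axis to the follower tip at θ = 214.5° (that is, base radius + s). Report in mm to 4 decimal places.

seg 1 [0°–188.7°] cycloidal, h=27: full span → s += 27 → s = 27.0000
seg 2 [188.7°–211.6°] dwell: s stays 27.0000
seg 3 [211.6°–259.1°] simple-harmonic, h=-5: θ=214.5° here. β=2.9, B=47.5. -5/2·(1 − cos(π·0.0611)) = -0.0458 → s = 26.9542
radial distance = base radius + s = 13 + 26.9542 = 39.9542

39.9542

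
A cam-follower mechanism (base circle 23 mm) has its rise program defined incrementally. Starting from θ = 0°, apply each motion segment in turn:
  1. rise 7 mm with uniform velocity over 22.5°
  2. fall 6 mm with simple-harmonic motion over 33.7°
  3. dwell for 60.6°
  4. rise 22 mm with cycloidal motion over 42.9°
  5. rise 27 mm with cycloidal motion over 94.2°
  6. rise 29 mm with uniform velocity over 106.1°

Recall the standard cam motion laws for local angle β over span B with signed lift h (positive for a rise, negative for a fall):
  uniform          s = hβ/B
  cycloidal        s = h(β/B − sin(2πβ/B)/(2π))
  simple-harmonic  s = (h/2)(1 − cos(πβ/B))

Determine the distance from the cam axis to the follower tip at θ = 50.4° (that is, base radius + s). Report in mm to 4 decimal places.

seg 1 [0°–22.5°] uniform, h=7: full span → s += 7 → s = 7.0000
seg 2 [22.5°–56.2°] simple-harmonic, h=-6: θ=50.4° here. β=27.9, B=33.7. -6/2·(1 − cos(π·0.8279)) = -5.5721 → s = 1.4279
radial distance = base radius + s = 23 + 1.4279 = 24.4279

24.4279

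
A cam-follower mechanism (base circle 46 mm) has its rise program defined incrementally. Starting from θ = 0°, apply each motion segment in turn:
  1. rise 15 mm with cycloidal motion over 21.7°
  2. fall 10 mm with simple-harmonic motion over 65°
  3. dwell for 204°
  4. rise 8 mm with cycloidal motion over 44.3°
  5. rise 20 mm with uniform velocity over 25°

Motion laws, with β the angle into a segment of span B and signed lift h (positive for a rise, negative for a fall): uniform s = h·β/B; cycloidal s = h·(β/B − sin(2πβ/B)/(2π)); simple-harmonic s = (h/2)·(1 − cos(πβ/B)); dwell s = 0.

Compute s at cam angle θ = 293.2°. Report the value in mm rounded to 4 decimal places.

seg 1 [0°–21.7°] cycloidal, h=15: full span → s += 15 → s = 15.0000
seg 2 [21.7°–86.7°] simple-harmonic, h=-10: full span → s += -10 → s = 5.0000
seg 3 [86.7°–290.7°] dwell: s stays 5.0000
seg 4 [290.7°–335°] cycloidal, h=8: θ=293.2° here. β=2.5, B=44.3. 8·(0.0564 − sin(2π·0.0564)/(2π)) = 0.0094 → s = 5.0094

5.0094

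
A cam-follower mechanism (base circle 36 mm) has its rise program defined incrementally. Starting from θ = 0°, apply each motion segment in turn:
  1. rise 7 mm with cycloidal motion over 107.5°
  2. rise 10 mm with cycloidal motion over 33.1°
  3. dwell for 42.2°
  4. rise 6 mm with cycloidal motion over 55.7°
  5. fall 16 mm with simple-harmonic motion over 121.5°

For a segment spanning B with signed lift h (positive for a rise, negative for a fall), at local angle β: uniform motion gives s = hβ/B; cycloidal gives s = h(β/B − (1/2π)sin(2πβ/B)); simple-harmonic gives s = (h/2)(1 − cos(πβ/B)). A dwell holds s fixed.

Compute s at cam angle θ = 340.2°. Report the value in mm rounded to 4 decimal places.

seg 1 [0°–107.5°] cycloidal, h=7: full span → s += 7 → s = 7.0000
seg 2 [107.5°–140.6°] cycloidal, h=10: full span → s += 10 → s = 17.0000
seg 3 [140.6°–182.8°] dwell: s stays 17.0000
seg 4 [182.8°–238.5°] cycloidal, h=6: full span → s += 6 → s = 23.0000
seg 5 [238.5°–360°] simple-harmonic, h=-16: θ=340.2° here. β=101.7, B=121.5. -16/2·(1 − cos(π·0.8370)) = -14.9743 → s = 8.0257

8.0257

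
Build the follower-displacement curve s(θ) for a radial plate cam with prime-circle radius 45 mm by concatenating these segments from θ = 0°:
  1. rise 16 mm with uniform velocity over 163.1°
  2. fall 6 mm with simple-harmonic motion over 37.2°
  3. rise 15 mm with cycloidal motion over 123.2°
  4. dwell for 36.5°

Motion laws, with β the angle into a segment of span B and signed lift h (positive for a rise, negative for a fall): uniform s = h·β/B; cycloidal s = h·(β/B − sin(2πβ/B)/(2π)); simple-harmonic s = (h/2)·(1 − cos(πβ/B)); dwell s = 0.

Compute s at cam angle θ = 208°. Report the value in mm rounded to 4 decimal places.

seg 1 [0°–163.1°] uniform, h=16: full span → s += 16 → s = 16.0000
seg 2 [163.1°–200.3°] simple-harmonic, h=-6: full span → s += -6 → s = 10.0000
seg 3 [200.3°–323.5°] cycloidal, h=15: θ=208° here. β=7.7, B=123.2. 15·(0.0625 − sin(2π·0.0625)/(2π)) = 0.0239 → s = 10.0239

10.0239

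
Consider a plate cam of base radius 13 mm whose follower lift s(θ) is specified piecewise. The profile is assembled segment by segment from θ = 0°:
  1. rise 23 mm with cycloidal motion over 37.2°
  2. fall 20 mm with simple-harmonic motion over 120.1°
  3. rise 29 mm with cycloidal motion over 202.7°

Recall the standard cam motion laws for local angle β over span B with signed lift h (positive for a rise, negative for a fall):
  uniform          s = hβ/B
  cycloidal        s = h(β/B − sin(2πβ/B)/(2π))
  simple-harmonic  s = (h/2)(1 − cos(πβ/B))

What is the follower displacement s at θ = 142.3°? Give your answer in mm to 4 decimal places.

seg 1 [0°–37.2°] cycloidal, h=23: full span → s += 23 → s = 23.0000
seg 2 [37.2°–157.3°] simple-harmonic, h=-20: θ=142.3° here. β=105.1, B=120.1. -20/2·(1 − cos(π·0.8751)) = -19.2400 → s = 3.7600

3.7600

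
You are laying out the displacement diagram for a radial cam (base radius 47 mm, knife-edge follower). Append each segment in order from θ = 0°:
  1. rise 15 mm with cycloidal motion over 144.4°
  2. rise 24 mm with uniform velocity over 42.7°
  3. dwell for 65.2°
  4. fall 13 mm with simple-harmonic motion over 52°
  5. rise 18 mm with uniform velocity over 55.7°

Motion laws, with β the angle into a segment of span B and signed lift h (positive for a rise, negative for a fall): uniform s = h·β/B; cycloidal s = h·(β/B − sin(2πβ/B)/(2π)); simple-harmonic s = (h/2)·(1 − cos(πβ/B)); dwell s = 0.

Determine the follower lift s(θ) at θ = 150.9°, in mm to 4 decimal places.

seg 1 [0°–144.4°] cycloidal, h=15: full span → s += 15 → s = 15.0000
seg 2 [144.4°–187.1°] uniform, h=24: θ=150.9° here. β=6.5, B=42.7. 24·6.5/42.7 = 3.6534 → s = 18.6534

18.6534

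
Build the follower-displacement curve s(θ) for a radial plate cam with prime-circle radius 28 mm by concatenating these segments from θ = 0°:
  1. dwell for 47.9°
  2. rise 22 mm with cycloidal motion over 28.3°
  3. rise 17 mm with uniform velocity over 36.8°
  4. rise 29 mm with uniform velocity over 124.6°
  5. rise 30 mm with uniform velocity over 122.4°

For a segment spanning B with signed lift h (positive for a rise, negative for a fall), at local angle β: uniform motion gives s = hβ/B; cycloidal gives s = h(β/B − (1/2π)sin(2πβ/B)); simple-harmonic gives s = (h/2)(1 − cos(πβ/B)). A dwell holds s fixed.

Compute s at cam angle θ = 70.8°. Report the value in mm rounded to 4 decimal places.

seg 1 [0°–47.9°] dwell: s stays 0.0000
seg 2 [47.9°–76.2°] cycloidal, h=22: θ=70.8° here. β=22.9, B=28.3. 22·(0.8092 − sin(2π·0.8092)/(2π)) = 21.0642 → s = 21.0642

21.0642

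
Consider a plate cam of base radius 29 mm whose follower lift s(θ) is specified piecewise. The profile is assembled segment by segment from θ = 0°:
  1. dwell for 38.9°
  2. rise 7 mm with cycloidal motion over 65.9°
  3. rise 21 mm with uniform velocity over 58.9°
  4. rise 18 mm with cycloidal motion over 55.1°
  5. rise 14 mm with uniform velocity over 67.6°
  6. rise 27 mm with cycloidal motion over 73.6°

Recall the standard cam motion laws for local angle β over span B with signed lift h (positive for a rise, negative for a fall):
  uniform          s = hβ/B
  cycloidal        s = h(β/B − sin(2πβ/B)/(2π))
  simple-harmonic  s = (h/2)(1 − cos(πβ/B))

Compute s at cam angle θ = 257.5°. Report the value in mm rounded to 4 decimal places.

seg 1 [0°–38.9°] dwell: s stays 0.0000
seg 2 [38.9°–104.8°] cycloidal, h=7: full span → s += 7 → s = 7.0000
seg 3 [104.8°–163.7°] uniform, h=21: full span → s += 21 → s = 28.0000
seg 4 [163.7°–218.8°] cycloidal, h=18: full span → s += 18 → s = 46.0000
seg 5 [218.8°–286.4°] uniform, h=14: θ=257.5° here. β=38.7, B=67.6. 14·38.7/67.6 = 8.0148 → s = 54.0148

54.0148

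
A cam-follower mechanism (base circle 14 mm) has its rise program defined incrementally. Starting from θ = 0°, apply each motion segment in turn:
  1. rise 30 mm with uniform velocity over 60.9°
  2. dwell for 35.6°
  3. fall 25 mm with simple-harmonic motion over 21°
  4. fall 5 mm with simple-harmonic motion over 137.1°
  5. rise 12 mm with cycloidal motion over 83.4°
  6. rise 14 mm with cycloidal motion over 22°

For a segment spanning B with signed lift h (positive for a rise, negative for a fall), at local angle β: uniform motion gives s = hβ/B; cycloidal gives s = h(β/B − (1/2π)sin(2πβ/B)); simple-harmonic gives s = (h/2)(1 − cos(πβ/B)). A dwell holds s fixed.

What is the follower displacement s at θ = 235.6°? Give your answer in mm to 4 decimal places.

seg 1 [0°–60.9°] uniform, h=30: full span → s += 30 → s = 30.0000
seg 2 [60.9°–96.5°] dwell: s stays 30.0000
seg 3 [96.5°–117.5°] simple-harmonic, h=-25: full span → s += -25 → s = 5.0000
seg 4 [117.5°–254.6°] simple-harmonic, h=-5: θ=235.6° here. β=118.1, B=137.1. -5/2·(1 − cos(π·0.8614)) = -4.7668 → s = 0.2332

0.2332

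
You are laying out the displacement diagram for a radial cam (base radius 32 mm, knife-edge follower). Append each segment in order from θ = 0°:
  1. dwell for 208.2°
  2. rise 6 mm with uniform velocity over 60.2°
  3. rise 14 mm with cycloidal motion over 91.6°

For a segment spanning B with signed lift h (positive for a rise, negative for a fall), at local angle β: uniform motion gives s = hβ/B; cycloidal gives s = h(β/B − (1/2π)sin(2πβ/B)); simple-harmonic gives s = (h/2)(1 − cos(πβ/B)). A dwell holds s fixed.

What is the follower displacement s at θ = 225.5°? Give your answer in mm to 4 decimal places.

seg 1 [0°–208.2°] dwell: s stays 0.0000
seg 2 [208.2°–268.4°] uniform, h=6: θ=225.5° here. β=17.3, B=60.2. 6·17.3/60.2 = 1.7243 → s = 1.7243

1.7243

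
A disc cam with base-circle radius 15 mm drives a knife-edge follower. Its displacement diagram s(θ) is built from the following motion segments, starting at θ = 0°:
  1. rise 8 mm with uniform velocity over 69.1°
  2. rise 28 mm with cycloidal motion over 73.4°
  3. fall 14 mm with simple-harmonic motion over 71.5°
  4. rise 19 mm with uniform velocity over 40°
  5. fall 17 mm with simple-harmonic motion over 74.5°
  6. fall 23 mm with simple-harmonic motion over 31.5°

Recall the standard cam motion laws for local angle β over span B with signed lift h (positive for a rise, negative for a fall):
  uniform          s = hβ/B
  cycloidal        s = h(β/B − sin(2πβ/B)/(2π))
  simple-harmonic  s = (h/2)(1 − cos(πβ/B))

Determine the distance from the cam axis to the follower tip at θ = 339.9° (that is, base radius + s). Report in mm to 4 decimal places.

seg 1 [0°–69.1°] uniform, h=8: full span → s += 8 → s = 8.0000
seg 2 [69.1°–142.5°] cycloidal, h=28: full span → s += 28 → s = 36.0000
seg 3 [142.5°–214°] simple-harmonic, h=-14: full span → s += -14 → s = 22.0000
seg 4 [214°–254°] uniform, h=19: full span → s += 19 → s = 41.0000
seg 5 [254°–328.5°] simple-harmonic, h=-17: full span → s += -17 → s = 24.0000
seg 6 [328.5°–360°] simple-harmonic, h=-23: θ=339.9° here. β=11.4, B=31.5. -23/2·(1 − cos(π·0.3619)) = -6.6659 → s = 17.3341
radial distance = base radius + s = 15 + 17.3341 = 32.3341

32.3341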